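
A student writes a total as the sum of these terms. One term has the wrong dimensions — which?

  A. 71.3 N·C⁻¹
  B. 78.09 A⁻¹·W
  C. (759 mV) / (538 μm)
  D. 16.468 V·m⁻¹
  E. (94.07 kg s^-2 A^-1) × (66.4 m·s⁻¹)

B.

Reduce each to base SI dimensions:
  A. N·C⁻¹ = kg·m·s⁻²·(s·A)⁻¹ = kg·m·s⁻³·A⁻¹
  B. W·A⁻¹ = J·s⁻¹·A⁻¹ = kg·m²·s⁻³·A⁻¹
  C. [kg·m²·s⁻³·A⁻¹] / [m] = kg·m·s⁻³·A⁻¹
  D. V·m⁻¹ = J·C⁻¹·m⁻¹ = kg·m·s⁻³·A⁻¹
  E. [kg·s⁻²·A⁻¹] · [m·s⁻¹] = kg·m·s⁻³·A⁻¹
All reduce to kg·m·s⁻³·A⁻¹ except B., which is kg·m²·s⁻³·A⁻¹.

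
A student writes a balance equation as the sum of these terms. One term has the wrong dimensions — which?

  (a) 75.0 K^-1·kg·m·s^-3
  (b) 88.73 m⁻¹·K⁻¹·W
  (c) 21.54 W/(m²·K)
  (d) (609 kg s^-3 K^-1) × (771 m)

Dimensions:
  (a) kg·m·s⁻³·K⁻¹
  (b) W·m⁻¹·K⁻¹ = J·s⁻¹·m⁻¹·K⁻¹ = kg·m·s⁻³·K⁻¹
  (c) W·m⁻²·K⁻¹ = J·s⁻¹·m⁻²·K⁻¹ = kg·s⁻³·K⁻¹
  (d) [kg·s⁻³·K⁻¹] · [m] = kg·m·s⁻³·K⁻¹
All reduce to kg·m·s⁻³·K⁻¹ except (c), which is kg·s⁻³·K⁻¹.

(c)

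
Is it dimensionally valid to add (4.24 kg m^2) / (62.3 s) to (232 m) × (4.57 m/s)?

Expand each in SI base units:
  (4.24 kg m^2) / (62.3 s):  [kg·m²] / [s] = kg·m²·s⁻¹
  (232 m) × (4.57 m/s):  [m] · [m·s⁻¹] = m²·s⁻¹
kg·m²·s⁻¹ ≠ m²·s⁻¹, so they cannot be added.

No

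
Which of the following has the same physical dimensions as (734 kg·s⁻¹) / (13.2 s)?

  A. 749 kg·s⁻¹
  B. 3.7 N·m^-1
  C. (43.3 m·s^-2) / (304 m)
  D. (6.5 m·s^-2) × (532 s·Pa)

B.

Reference: [kg·s⁻¹] / [s] = kg·s⁻².
Each option:
  A. kg·s⁻¹
  B. N·m⁻¹ = kg·m·s⁻²·m⁻¹ = kg·s⁻²  ← same
  C. [m·s⁻²] / [m] = s⁻²
  D. [m·s⁻²] · [kg·m⁻¹·s⁻¹] = kg·s⁻³
Only B. matches kg·s⁻².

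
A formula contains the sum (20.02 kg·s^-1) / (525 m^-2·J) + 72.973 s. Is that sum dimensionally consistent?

Reduce each to base SI dimensions:
  (20.02 kg·s^-1) / (525 m^-2·J):  [kg·s⁻¹] / [kg·s⁻²] = s
  72.973 s:  s
Both are s, so they have the same dimensions and can be added.

Yes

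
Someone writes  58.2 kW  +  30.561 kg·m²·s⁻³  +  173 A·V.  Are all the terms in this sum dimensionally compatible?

Yes

Reduce each to base SI dimensions:
  58.2 kW:  W = J·s⁻¹ = kg·m²·s⁻³
  30.561 kg·m²·s⁻³:  kg·m²·s⁻³
  173 A·V:  V·A = J·C⁻¹·A = kg·m²·s⁻³
Every term reduces to kg·m²·s⁻³.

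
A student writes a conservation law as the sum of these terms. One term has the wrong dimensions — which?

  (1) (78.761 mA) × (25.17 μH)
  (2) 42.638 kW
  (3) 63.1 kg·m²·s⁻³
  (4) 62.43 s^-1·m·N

Expand each in SI base units:
  (1) [A] · [kg·m²·s⁻²·A⁻²] = kg·m²·s⁻²·A⁻¹
  (2) W = J·s⁻¹ = kg·m²·s⁻³
  (3) kg·m²·s⁻³
  (4) N·m·s⁻¹ = kg·m·s⁻²·m·s⁻¹ = kg·m²·s⁻³
All reduce to kg·m²·s⁻³ except (1), which is kg·m²·s⁻²·A⁻¹.

(1)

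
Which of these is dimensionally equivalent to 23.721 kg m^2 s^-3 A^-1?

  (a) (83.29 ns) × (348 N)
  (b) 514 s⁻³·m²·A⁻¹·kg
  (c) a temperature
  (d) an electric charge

Reference: kg·m²·s⁻³·A⁻¹.
Each option:
  (a) [s] · [kg·m·s⁻²] = kg·m·s⁻¹
  (b) kg·m²·s⁻³·A⁻¹  ← same
  (c) [temperature] = K
  (d) [electric charge] = s·A
Only (b) matches kg·m²·s⁻³·A⁻¹.

(b)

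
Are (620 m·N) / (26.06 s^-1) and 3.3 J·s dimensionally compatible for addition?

Yes

Work out the base dimensions of each:
  (620 m·N) / (26.06 s^-1):  [kg·m²·s⁻²] / [s⁻¹] = kg·m²·s⁻¹
  3.3 J·s:  J·s = N·m·s = kg·m²·s⁻¹
Both are kg·m²·s⁻¹, so they have the same dimensions and can be added.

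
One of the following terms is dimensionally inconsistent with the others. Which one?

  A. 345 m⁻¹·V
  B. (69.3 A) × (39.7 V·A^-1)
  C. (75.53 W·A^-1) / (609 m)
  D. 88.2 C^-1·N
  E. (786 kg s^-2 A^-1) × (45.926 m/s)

B.

Reduce each to base SI dimensions:
  A. V·m⁻¹ = J·C⁻¹·m⁻¹ = kg·m·s⁻³·A⁻¹
  B. [A] · [kg·m²·s⁻³·A⁻²] = kg·m²·s⁻³·A⁻¹
  C. [kg·m²·s⁻³·A⁻¹] / [m] = kg·m·s⁻³·A⁻¹
  D. N·C⁻¹ = kg·m·s⁻²·(s·A)⁻¹ = kg·m·s⁻³·A⁻¹
  E. [kg·s⁻²·A⁻¹] · [m·s⁻¹] = kg·m·s⁻³·A⁻¹
All reduce to kg·m·s⁻³·A⁻¹ except B., which is kg·m²·s⁻³·A⁻¹.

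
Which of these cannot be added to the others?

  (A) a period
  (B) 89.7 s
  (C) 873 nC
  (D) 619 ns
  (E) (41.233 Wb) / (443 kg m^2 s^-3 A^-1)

Dimensions:
  (A) [period] = s
  (B) s
  (C) C = s·A
  (D) s
  (E) [kg·m²·s⁻²·A⁻¹] / [kg·m²·s⁻³·A⁻¹] = s
All reduce to s except (C), which is s·A.

(C)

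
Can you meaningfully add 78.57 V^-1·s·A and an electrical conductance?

Expand each in SI base units:
  78.57 V^-1·s·A:  A·s·V⁻¹ = A·s·(J·C⁻¹)⁻¹ = kg⁻¹·m⁻²·s⁴·A²
  an electrical conductance:  [electrical conductance] = kg⁻¹·m⁻²·s³·A²
kg⁻¹·m⁻²·s⁴·A² ≠ kg⁻¹·m⁻²·s³·A², so they cannot be added.

No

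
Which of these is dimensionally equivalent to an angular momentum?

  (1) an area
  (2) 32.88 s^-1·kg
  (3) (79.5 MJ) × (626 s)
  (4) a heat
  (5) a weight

Reference: [angular momentum] = kg·m²·s⁻¹.
Each option:
  (1) [area] = m²
  (2) kg·s⁻¹
  (3) [kg·m²·s⁻²] · [s] = kg·m²·s⁻¹  ← same
  (4) [heat] = kg·m²·s⁻²
  (5) [weight] = kg·m·s⁻²
Only (3) matches kg·m²·s⁻¹.

(3)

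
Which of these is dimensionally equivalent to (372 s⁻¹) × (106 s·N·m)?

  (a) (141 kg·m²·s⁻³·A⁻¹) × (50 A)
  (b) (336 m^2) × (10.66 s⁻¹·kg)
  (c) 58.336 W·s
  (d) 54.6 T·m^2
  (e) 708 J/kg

Reference: [s⁻¹] · [kg·m²·s⁻¹] = kg·m²·s⁻².
Each option:
  (a) [kg·m²·s⁻³·A⁻¹] · [A] = kg·m²·s⁻³
  (b) [m²] · [kg·s⁻¹] = kg·m²·s⁻¹
  (c) W·s = J·s⁻¹·s = kg·m²·s⁻²  ← same
  (d) T·m² = Wb·m⁻²·m² = kg·m²·s⁻²·A⁻¹
  (e) J·kg⁻¹ = N·m·kg⁻¹ = m²·s⁻²
Only (c) matches kg·m²·s⁻².

(c)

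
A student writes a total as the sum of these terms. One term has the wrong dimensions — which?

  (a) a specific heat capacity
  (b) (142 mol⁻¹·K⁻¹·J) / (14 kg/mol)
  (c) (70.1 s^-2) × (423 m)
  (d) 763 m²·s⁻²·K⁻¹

In SI base units:
  (a) [specific heat capacity] = m²·s⁻²·K⁻¹
  (b) [kg·m²·s⁻²·K⁻¹·mol⁻¹] / [kg·mol⁻¹] = m²·s⁻²·K⁻¹
  (c) [s⁻²] · [m] = m·s⁻²
  (d) m²·s⁻²·K⁻¹
All reduce to m²·s⁻²·K⁻¹ except (c), which is m·s⁻².

(c)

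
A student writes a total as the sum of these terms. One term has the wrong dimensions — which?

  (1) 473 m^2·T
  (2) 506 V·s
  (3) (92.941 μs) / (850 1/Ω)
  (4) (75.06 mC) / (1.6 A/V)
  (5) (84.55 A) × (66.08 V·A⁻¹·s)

Dimensions:
  (1) T·m² = Wb·m⁻²·m² = kg·m²·s⁻²·A⁻¹
  (2) V·s = J·C⁻¹·s = kg·m²·s⁻²·A⁻¹
  (3) [s] / [kg⁻¹·m⁻²·s³·A²] = kg·m²·s⁻²·A⁻²
  (4) [s·A] / [kg⁻¹·m⁻²·s³·A²] = kg·m²·s⁻²·A⁻¹
  (5) [A] · [kg·m²·s⁻²·A⁻²] = kg·m²·s⁻²·A⁻¹
All reduce to kg·m²·s⁻²·A⁻¹ except (3), which is kg·m²·s⁻²·A⁻².

(3)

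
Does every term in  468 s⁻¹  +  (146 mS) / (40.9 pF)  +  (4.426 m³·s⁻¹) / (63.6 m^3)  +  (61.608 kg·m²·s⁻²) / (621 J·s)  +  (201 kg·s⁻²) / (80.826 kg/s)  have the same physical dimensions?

Yes

In SI base units:
  468 s⁻¹:  s⁻¹
  (146 mS) / (40.9 pF):  [kg⁻¹·m⁻²·s³·A²] / [kg⁻¹·m⁻²·s⁴·A²] = s⁻¹
  (4.426 m³·s⁻¹) / (63.6 m^3):  [m³·s⁻¹] / [m³] = s⁻¹
  (61.608 kg·m²·s⁻²) / (621 J·s):  [kg·m²·s⁻²] / [kg·m²·s⁻¹] = s⁻¹
  (201 kg·s⁻²) / (80.826 kg/s):  [kg·s⁻²] / [kg·s⁻¹] = s⁻¹
Every term reduces to s⁻¹.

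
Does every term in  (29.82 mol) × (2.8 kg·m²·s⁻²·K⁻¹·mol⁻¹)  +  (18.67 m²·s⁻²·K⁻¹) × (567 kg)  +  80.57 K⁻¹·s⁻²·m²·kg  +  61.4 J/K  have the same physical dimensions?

Dimensions:
  (29.82 mol) × (2.8 kg·m²·s⁻²·K⁻¹·mol⁻¹):  [mol] · [kg·m²·s⁻²·K⁻¹·mol⁻¹] = kg·m²·s⁻²·K⁻¹
  (18.67 m²·s⁻²·K⁻¹) × (567 kg):  [m²·s⁻²·K⁻¹] · [kg] = kg·m²·s⁻²·K⁻¹
  80.57 K⁻¹·s⁻²·m²·kg:  kg·m²·s⁻²·K⁻¹
  61.4 J/K:  J·K⁻¹ = N·m·K⁻¹ = kg·m²·s⁻²·K⁻¹
Every term reduces to kg·m²·s⁻²·K⁻¹.

Yes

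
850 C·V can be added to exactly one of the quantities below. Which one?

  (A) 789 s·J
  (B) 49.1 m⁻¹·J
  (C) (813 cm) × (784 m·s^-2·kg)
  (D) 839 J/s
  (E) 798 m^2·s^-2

(C)

Reference: C·V = s·A·J·C⁻¹ = kg·m²·s⁻².
Each option:
  (A) J·s = N·m·s = kg·m²·s⁻¹
  (B) J·m⁻¹ = N·m·m⁻¹ = kg·m·s⁻²
  (C) [m] · [kg·m·s⁻²] = kg·m²·s⁻²  ← same
  (D) J·s⁻¹ = N·m·s⁻¹ = kg·m²·s⁻³
  (E) m²·s⁻²
Only (C) matches kg·m²·s⁻².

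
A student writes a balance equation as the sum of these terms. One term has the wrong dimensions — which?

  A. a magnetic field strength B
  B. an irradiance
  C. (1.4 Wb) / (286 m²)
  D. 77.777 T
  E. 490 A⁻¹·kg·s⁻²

Work out the base dimensions of each:
  A. [magnetic field strength B] = kg·s⁻²·A⁻¹
  B. [irradiance] = kg·s⁻³
  C. [kg·m²·s⁻²·A⁻¹] / [m²] = kg·s⁻²·A⁻¹
  D. T = Wb·m⁻² = kg·s⁻²·A⁻¹
  E. kg·s⁻²·A⁻¹
All reduce to kg·s⁻²·A⁻¹ except B., which is kg·s⁻³.

B.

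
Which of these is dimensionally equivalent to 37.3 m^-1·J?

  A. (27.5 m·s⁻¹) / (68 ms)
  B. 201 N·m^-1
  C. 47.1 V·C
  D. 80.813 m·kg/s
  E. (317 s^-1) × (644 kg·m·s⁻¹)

E.

Reference: J·m⁻¹ = N·m·m⁻¹ = kg·m·s⁻².
Each option:
  A. [m·s⁻¹] / [s] = m·s⁻²
  B. N·m⁻¹ = kg·m·s⁻²·m⁻¹ = kg·s⁻²
  C. C·V = s·A·J·C⁻¹ = kg·m²·s⁻²
  D. kg·m·s⁻¹
  E. [s⁻¹] · [kg·m·s⁻¹] = kg·m·s⁻²  ← same
Only E. matches kg·m·s⁻².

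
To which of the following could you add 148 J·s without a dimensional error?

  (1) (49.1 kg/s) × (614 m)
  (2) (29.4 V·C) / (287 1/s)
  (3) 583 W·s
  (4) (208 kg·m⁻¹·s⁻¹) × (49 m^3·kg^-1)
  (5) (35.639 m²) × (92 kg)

Reference: J·s = N·m·s = kg·m²·s⁻¹.
Each option:
  (1) [kg·s⁻¹] · [m] = kg·m·s⁻¹
  (2) [kg·m²·s⁻²] / [s⁻¹] = kg·m²·s⁻¹  ← same
  (3) W·s = J·s⁻¹·s = kg·m²·s⁻²
  (4) [kg·m⁻¹·s⁻¹] · [kg⁻¹·m³] = m²·s⁻¹
  (5) [m²] · [kg] = kg·m²
Only (2) matches kg·m²·s⁻¹.

(2)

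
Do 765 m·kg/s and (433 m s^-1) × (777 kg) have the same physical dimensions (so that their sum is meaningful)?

Yes

In SI base units:
  765 m·kg/s:  kg·m·s⁻¹
  (433 m s^-1) × (777 kg):  [m·s⁻¹] · [kg] = kg·m·s⁻¹
Both are kg·m·s⁻¹, so they have the same dimensions and can be added.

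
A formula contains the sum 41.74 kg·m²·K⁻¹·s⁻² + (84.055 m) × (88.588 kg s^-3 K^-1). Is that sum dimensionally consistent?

Reduce each to base SI dimensions:
  41.74 kg·m²·K⁻¹·s⁻²:  kg·m²·s⁻²·K⁻¹
  (84.055 m) × (88.588 kg s^-3 K^-1):  [m] · [kg·s⁻³·K⁻¹] = kg·m·s⁻³·K⁻¹
kg·m²·s⁻²·K⁻¹ ≠ kg·m·s⁻³·K⁻¹, so they cannot be added.

No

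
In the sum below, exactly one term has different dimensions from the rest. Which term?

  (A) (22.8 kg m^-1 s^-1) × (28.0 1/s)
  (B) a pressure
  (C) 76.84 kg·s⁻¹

In SI base units:
  (A) [kg·m⁻¹·s⁻¹] · [s⁻¹] = kg·m⁻¹·s⁻²
  (B) [pressure] = kg·m⁻¹·s⁻²
  (C) kg·s⁻¹
All reduce to kg·m⁻¹·s⁻² except (C), which is kg·s⁻¹.

(C)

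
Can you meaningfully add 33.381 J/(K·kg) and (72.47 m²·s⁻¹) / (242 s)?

No

Expand each in SI base units:
  33.381 J/(K·kg):  J·kg⁻¹·K⁻¹ = N·m·kg⁻¹·K⁻¹ = m²·s⁻²·K⁻¹
  (72.47 m²·s⁻¹) / (242 s):  [m²·s⁻¹] / [s] = m²·s⁻²
m²·s⁻²·K⁻¹ ≠ m²·s⁻², so they cannot be added.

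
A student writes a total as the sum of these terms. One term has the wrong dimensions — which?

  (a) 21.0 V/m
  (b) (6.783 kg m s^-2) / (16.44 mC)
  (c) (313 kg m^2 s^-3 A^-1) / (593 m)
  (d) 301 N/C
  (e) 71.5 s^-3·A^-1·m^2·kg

(e)

Reduce each to base SI dimensions:
  (a) V·m⁻¹ = J·C⁻¹·m⁻¹ = kg·m·s⁻³·A⁻¹
  (b) [kg·m·s⁻²] / [s·A] = kg·m·s⁻³·A⁻¹
  (c) [kg·m²·s⁻³·A⁻¹] / [m] = kg·m·s⁻³·A⁻¹
  (d) N·C⁻¹ = kg·m·s⁻²·(s·A)⁻¹ = kg·m·s⁻³·A⁻¹
  (e) kg·m²·s⁻³·A⁻¹
All reduce to kg·m·s⁻³·A⁻¹ except (e), which is kg·m²·s⁻³·A⁻¹.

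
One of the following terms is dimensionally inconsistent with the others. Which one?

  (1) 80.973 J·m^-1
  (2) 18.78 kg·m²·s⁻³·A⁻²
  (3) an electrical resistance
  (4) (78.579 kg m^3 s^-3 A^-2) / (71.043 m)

Expand each in SI base units:
  (1) J·m⁻¹ = N·m·m⁻¹ = kg·m·s⁻²
  (2) kg·m²·s⁻³·A⁻²
  (3) [electrical resistance] = kg·m²·s⁻³·A⁻²
  (4) [kg·m³·s⁻³·A⁻²] / [m] = kg·m²·s⁻³·A⁻²
All reduce to kg·m²·s⁻³·A⁻² except (1), which is kg·m·s⁻².

(1)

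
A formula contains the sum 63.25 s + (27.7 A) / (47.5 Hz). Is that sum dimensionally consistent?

Dimensions:
  63.25 s:  s
  (27.7 A) / (47.5 Hz):  [A] / [s⁻¹] = s·A
s ≠ s·A, so they cannot be added.

No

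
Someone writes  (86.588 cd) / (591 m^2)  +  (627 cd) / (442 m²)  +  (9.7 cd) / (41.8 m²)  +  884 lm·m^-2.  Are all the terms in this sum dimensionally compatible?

Yes

In SI base units:
  (86.588 cd) / (591 m^2):  [cd] / [m²] = m⁻²·cd
  (627 cd) / (442 m²):  [cd] / [m²] = m⁻²·cd
  (9.7 cd) / (41.8 m²):  [cd] / [m²] = m⁻²·cd
  884 lm·m^-2:  lm·m⁻² = cd·m⁻² = m⁻²·cd
Every term reduces to m⁻²·cd.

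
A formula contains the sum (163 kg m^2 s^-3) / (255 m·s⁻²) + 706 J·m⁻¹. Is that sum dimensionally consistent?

No

In SI base units:
  (163 kg m^2 s^-3) / (255 m·s⁻²):  [kg·m²·s⁻³] / [m·s⁻²] = kg·m·s⁻¹
  706 J·m⁻¹:  J·m⁻¹ = N·m·m⁻¹ = kg·m·s⁻²
kg·m·s⁻¹ ≠ kg·m·s⁻², so they cannot be added.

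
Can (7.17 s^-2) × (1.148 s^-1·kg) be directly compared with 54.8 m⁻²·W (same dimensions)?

Yes

Expand each in SI base units:
  (7.17 s^-2) × (1.148 s^-1·kg):  [s⁻²] · [kg·s⁻¹] = kg·s⁻³
  54.8 m⁻²·W:  W·m⁻² = J·s⁻¹·m⁻² = kg·s⁻³
Both are kg·s⁻³, so they have the same dimensions and can be added.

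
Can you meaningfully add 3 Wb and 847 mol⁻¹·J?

No

Dimensions:
  3 Wb:  Wb = V·s = kg·m²·s⁻²·A⁻¹
  847 mol⁻¹·J:  J·mol⁻¹ = N·m·mol⁻¹ = kg·m²·s⁻²·mol⁻¹
kg·m²·s⁻²·A⁻¹ ≠ kg·m²·s⁻²·mol⁻¹, so they cannot be added.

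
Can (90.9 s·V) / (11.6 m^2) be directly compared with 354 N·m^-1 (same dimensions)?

No

Dimensions:
  (90.9 s·V) / (11.6 m^2):  [kg·m²·s⁻²·A⁻¹] / [m²] = kg·s⁻²·A⁻¹
  354 N·m^-1:  N·m⁻¹ = kg·m·s⁻²·m⁻¹ = kg·s⁻²
kg·s⁻²·A⁻¹ ≠ kg·s⁻², so they cannot be added.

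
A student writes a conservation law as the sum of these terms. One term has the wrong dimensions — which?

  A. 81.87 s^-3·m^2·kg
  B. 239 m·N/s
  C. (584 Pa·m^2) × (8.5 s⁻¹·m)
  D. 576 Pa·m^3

Reduce each to base SI dimensions:
  A. kg·m²·s⁻³
  B. N·m·s⁻¹ = kg·m·s⁻²·m·s⁻¹ = kg·m²·s⁻³
  C. [kg·m·s⁻²] · [m·s⁻¹] = kg·m²·s⁻³
  D. Pa·m³ = N·m⁻²·m³ = kg·m²·s⁻²
All reduce to kg·m²·s⁻³ except D., which is kg·m²·s⁻².

D.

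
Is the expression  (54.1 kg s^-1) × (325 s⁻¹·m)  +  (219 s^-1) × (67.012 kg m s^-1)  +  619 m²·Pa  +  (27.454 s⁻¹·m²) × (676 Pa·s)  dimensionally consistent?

Yes

Expand each in SI base units:
  (54.1 kg s^-1) × (325 s⁻¹·m):  [kg·s⁻¹] · [m·s⁻¹] = kg·m·s⁻²
  (219 s^-1) × (67.012 kg m s^-1):  [s⁻¹] · [kg·m·s⁻¹] = kg·m·s⁻²
  619 m²·Pa:  Pa·m² = N·m⁻²·m² = kg·m·s⁻²
  (27.454 s⁻¹·m²) × (676 Pa·s):  [m²·s⁻¹] · [kg·m⁻¹·s⁻¹] = kg·m·s⁻²
Every term reduces to kg·m·s⁻².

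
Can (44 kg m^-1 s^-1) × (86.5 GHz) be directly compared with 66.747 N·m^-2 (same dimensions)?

Yes

Dimensions:
  (44 kg m^-1 s^-1) × (86.5 GHz):  [kg·m⁻¹·s⁻¹] · [s⁻¹] = kg·m⁻¹·s⁻²
  66.747 N·m^-2:  N·m⁻² = kg·m·s⁻²·m⁻² = kg·m⁻¹·s⁻²
Both are kg·m⁻¹·s⁻², so they have the same dimensions and can be added.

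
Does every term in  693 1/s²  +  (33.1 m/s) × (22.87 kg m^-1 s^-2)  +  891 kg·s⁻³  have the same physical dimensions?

No

In SI base units:
  693 1/s²:  s⁻²
  (33.1 m/s) × (22.87 kg m^-1 s^-2):  [m·s⁻¹] · [kg·m⁻¹·s⁻²] = kg·s⁻³
  891 kg·s⁻³:  kg·s⁻³
The terms do not share a single dimension (kg·s⁻³ vs s⁻²).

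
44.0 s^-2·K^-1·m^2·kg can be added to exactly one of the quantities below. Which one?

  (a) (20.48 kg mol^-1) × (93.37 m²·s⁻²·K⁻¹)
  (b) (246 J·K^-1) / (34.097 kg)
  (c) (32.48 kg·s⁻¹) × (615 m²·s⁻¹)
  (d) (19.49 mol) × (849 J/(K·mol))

Reference: kg·m²·s⁻²·K⁻¹.
Each option:
  (a) [kg·mol⁻¹] · [m²·s⁻²·K⁻¹] = kg·m²·s⁻²·K⁻¹·mol⁻¹
  (b) [kg·m²·s⁻²·K⁻¹] / [kg] = m²·s⁻²·K⁻¹
  (c) [kg·s⁻¹] · [m²·s⁻¹] = kg·m²·s⁻²
  (d) [mol] · [kg·m²·s⁻²·K⁻¹·mol⁻¹] = kg·m²·s⁻²·K⁻¹  ← same
Only (d) matches kg·m²·s⁻²·K⁻¹.

(d)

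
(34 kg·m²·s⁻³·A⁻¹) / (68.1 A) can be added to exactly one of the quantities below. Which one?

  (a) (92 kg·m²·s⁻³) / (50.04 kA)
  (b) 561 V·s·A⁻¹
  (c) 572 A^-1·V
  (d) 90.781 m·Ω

(c)

Reference: [kg·m²·s⁻³·A⁻¹] / [A] = kg·m²·s⁻³·A⁻².
Each option:
  (a) [kg·m²·s⁻³] / [A] = kg·m²·s⁻³·A⁻¹
  (b) V·s·A⁻¹ = J·C⁻¹·s·A⁻¹ = kg·m²·s⁻²·A⁻²
  (c) V·A⁻¹ = J·C⁻¹·A⁻¹ = kg·m²·s⁻³·A⁻²  ← same
  (d) Ω·m = V·A⁻¹·m = kg·m³·s⁻³·A⁻²
Only (c) matches kg·m²·s⁻³·A⁻².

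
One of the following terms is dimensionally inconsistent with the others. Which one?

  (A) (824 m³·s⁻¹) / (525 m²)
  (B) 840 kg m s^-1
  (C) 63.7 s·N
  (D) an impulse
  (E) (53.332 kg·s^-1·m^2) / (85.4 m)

(A)

Work out the base dimensions of each:
  (A) [m³·s⁻¹] / [m²] = m·s⁻¹
  (B) kg·m·s⁻¹
  (C) N·s = kg·m·s⁻²·s = kg·m·s⁻¹
  (D) [impulse] = kg·m·s⁻¹
  (E) [kg·m²·s⁻¹] / [m] = kg·m·s⁻¹
All reduce to kg·m·s⁻¹ except (A), which is m·s⁻¹.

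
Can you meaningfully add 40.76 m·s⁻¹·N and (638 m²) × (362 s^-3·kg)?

Expand each in SI base units:
  40.76 m·s⁻¹·N:  N·m·s⁻¹ = kg·m·s⁻²·m·s⁻¹ = kg·m²·s⁻³
  (638 m²) × (362 s^-3·kg):  [m²] · [kg·s⁻³] = kg·m²·s⁻³
Both are kg·m²·s⁻³, so they have the same dimensions and can be added.

Yes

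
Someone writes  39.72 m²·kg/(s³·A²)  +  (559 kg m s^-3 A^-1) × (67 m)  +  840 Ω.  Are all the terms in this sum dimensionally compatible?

No

In SI base units:
  39.72 m²·kg/(s³·A²):  kg·m²·s⁻³·A⁻²
  (559 kg m s^-3 A^-1) × (67 m):  [kg·m·s⁻³·A⁻¹] · [m] = kg·m²·s⁻³·A⁻¹
  840 Ω:  Ω = V·A⁻¹ = kg·m²·s⁻³·A⁻²
The terms do not share a single dimension (kg·m²·s⁻³·A⁻² vs kg·m²·s⁻³·A⁻¹).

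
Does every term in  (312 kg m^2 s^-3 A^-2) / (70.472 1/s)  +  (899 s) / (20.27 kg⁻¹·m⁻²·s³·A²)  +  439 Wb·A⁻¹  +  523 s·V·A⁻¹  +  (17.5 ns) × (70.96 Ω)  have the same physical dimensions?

Yes

Expand each in SI base units:
  (312 kg m^2 s^-3 A^-2) / (70.472 1/s):  [kg·m²·s⁻³·A⁻²] / [s⁻¹] = kg·m²·s⁻²·A⁻²
  (899 s) / (20.27 kg⁻¹·m⁻²·s³·A²):  [s] / [kg⁻¹·m⁻²·s³·A²] = kg·m²·s⁻²·A⁻²
  439 Wb·A⁻¹:  Wb·A⁻¹ = V·s·A⁻¹ = kg·m²·s⁻²·A⁻²
  523 s·V·A⁻¹:  V·s·A⁻¹ = J·C⁻¹·s·A⁻¹ = kg·m²·s⁻²·A⁻²
  (17.5 ns) × (70.96 Ω):  [s] · [kg·m²·s⁻³·A⁻²] = kg·m²·s⁻²·A⁻²
Every term reduces to kg·m²·s⁻²·A⁻².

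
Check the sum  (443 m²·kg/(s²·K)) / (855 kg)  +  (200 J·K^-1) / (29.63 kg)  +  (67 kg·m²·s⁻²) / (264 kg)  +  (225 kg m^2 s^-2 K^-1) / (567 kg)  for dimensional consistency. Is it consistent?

Reduce each to base SI dimensions:
  (443 m²·kg/(s²·K)) / (855 kg):  [kg·m²·s⁻²·K⁻¹] / [kg] = m²·s⁻²·K⁻¹
  (200 J·K^-1) / (29.63 kg):  [kg·m²·s⁻²·K⁻¹] / [kg] = m²·s⁻²·K⁻¹
  (67 kg·m²·s⁻²) / (264 kg):  [kg·m²·s⁻²] / [kg] = m²·s⁻²
  (225 kg m^2 s^-2 K^-1) / (567 kg):  [kg·m²·s⁻²·K⁻¹] / [kg] = m²·s⁻²·K⁻¹
The terms do not share a single dimension (m²·s⁻² vs m²·s⁻²·K⁻¹).

No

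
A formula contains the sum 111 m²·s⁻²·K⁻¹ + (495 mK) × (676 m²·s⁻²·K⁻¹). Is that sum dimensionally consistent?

No

Reduce each to base SI dimensions:
  111 m²·s⁻²·K⁻¹:  m²·s⁻²·K⁻¹
  (495 mK) × (676 m²·s⁻²·K⁻¹):  [K] · [m²·s⁻²·K⁻¹] = m²·s⁻²
m²·s⁻²·K⁻¹ ≠ m²·s⁻², so they cannot be added.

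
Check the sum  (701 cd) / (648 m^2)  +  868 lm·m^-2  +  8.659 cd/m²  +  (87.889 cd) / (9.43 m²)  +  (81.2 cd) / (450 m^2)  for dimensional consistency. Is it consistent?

Reduce each to base SI dimensions:
  (701 cd) / (648 m^2):  [cd] / [m²] = m⁻²·cd
  868 lm·m^-2:  lm·m⁻² = cd·m⁻² = m⁻²·cd
  8.659 cd/m²:  cd·m⁻² = m⁻²·cd
  (87.889 cd) / (9.43 m²):  [cd] / [m²] = m⁻²·cd
  (81.2 cd) / (450 m^2):  [cd] / [m²] = m⁻²·cd
Every term reduces to m⁻²·cd.

Yes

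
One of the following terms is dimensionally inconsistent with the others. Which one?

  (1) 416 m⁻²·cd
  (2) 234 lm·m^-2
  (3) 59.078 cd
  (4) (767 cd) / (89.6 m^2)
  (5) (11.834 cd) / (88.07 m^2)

(3)

In SI base units:
  (1) cd·m⁻² = m⁻²·cd
  (2) lm·m⁻² = cd·m⁻² = m⁻²·cd
  (3) cd
  (4) [cd] / [m²] = m⁻²·cd
  (5) [cd] / [m²] = m⁻²·cd
All reduce to m⁻²·cd except (3), which is cd.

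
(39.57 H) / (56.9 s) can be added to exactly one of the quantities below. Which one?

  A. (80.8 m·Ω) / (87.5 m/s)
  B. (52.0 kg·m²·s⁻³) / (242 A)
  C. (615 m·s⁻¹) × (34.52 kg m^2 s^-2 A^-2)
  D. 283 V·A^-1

D.

Reference: [kg·m²·s⁻²·A⁻²] / [s] = kg·m²·s⁻³·A⁻².
Each option:
  A. [kg·m³·s⁻³·A⁻²] / [m·s⁻¹] = kg·m²·s⁻²·A⁻²
  B. [kg·m²·s⁻³] / [A] = kg·m²·s⁻³·A⁻¹
  C. [m·s⁻¹] · [kg·m²·s⁻²·A⁻²] = kg·m³·s⁻³·A⁻²
  D. V·A⁻¹ = J·C⁻¹·A⁻¹ = kg·m²·s⁻³·A⁻²  ← same
Only D. matches kg·m²·s⁻³·A⁻².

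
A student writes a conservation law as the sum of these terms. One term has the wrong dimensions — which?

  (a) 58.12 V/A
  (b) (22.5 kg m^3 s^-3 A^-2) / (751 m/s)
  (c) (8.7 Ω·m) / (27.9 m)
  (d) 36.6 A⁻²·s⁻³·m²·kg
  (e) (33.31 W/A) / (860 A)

(b)

Dimensions:
  (a) V·A⁻¹ = J·C⁻¹·A⁻¹ = kg·m²·s⁻³·A⁻²
  (b) [kg·m³·s⁻³·A⁻²] / [m·s⁻¹] = kg·m²·s⁻²·A⁻²
  (c) [kg·m³·s⁻³·A⁻²] / [m] = kg·m²·s⁻³·A⁻²
  (d) kg·m²·s⁻³·A⁻²
  (e) [kg·m²·s⁻³·A⁻¹] / [A] = kg·m²·s⁻³·A⁻²
All reduce to kg·m²·s⁻³·A⁻² except (b), which is kg·m²·s⁻²·A⁻².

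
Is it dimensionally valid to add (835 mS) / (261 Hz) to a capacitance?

Yes

Work out the base dimensions of each:
  (835 mS) / (261 Hz):  [kg⁻¹·m⁻²·s³·A²] / [s⁻¹] = kg⁻¹·m⁻²·s⁴·A²
  a capacitance:  [capacitance] = kg⁻¹·m⁻²·s⁴·A²
Both are kg⁻¹·m⁻²·s⁴·A², so they have the same dimensions and can be added.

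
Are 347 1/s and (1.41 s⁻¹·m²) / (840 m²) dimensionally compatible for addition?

Yes

In SI base units:
  347 1/s:  s⁻¹
  (1.41 s⁻¹·m²) / (840 m²):  [m²·s⁻¹] / [m²] = s⁻¹
Both are s⁻¹, so they have the same dimensions and can be added.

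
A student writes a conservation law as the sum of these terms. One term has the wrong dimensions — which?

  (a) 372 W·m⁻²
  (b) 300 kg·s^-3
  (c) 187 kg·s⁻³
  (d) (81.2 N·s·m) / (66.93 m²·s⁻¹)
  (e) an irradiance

(d)

Reduce each to base SI dimensions:
  (a) W·m⁻² = J·s⁻¹·m⁻² = kg·s⁻³
  (b) kg·s⁻³
  (c) kg·s⁻³
  (d) [kg·m²·s⁻¹] / [m²·s⁻¹] = kg
  (e) [irradiance] = kg·s⁻³
All reduce to kg·s⁻³ except (d), which is kg.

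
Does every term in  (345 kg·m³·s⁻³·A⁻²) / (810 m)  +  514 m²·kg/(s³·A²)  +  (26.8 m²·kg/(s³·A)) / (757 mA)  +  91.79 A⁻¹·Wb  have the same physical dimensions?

Work out the base dimensions of each:
  (345 kg·m³·s⁻³·A⁻²) / (810 m):  [kg·m³·s⁻³·A⁻²] / [m] = kg·m²·s⁻³·A⁻²
  514 m²·kg/(s³·A²):  kg·m²·s⁻³·A⁻²
  (26.8 m²·kg/(s³·A)) / (757 mA):  [kg·m²·s⁻³·A⁻¹] / [A] = kg·m²·s⁻³·A⁻²
  91.79 A⁻¹·Wb:  Wb·A⁻¹ = V·s·A⁻¹ = kg·m²·s⁻²·A⁻²
The terms do not share a single dimension (kg·m²·s⁻²·A⁻² vs kg·m²·s⁻³·A⁻²).

No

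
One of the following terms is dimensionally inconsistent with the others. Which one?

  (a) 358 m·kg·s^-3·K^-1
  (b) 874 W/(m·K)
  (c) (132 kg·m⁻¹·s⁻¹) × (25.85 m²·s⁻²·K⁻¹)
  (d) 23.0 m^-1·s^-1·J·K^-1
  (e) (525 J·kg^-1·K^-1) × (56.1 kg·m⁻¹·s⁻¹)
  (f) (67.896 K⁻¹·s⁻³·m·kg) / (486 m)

Work out the base dimensions of each:
  (a) kg·m·s⁻³·K⁻¹
  (b) W·m⁻¹·K⁻¹ = J·s⁻¹·m⁻¹·K⁻¹ = kg·m·s⁻³·K⁻¹
  (c) [kg·m⁻¹·s⁻¹] · [m²·s⁻²·K⁻¹] = kg·m·s⁻³·K⁻¹
  (d) J·s⁻¹·m⁻¹·K⁻¹ = N·m·s⁻¹·m⁻¹·K⁻¹ = kg·m·s⁻³·K⁻¹
  (e) [m²·s⁻²·K⁻¹] · [kg·m⁻¹·s⁻¹] = kg·m·s⁻³·K⁻¹
  (f) [kg·m·s⁻³·K⁻¹] / [m] = kg·s⁻³·K⁻¹
All reduce to kg·m·s⁻³·K⁻¹ except (f), which is kg·s⁻³·K⁻¹.

(f)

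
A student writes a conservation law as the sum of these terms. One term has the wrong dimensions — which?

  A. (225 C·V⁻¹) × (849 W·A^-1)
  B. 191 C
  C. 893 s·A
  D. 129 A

D.

In SI base units:
  A. [kg⁻¹·m⁻²·s⁴·A²] · [kg·m²·s⁻³·A⁻¹] = s·A
  B. C = s·A
  C. A·s = s·A
  D. A
All reduce to s·A except D., which is A.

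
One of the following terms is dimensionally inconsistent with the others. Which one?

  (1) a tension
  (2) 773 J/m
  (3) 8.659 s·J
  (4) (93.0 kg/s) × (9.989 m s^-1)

Expand each in SI base units:
  (1) [tension] = kg·m·s⁻²
  (2) J·m⁻¹ = N·m·m⁻¹ = kg·m·s⁻²
  (3) J·s = N·m·s = kg·m²·s⁻¹
  (4) [kg·s⁻¹] · [m·s⁻¹] = kg·m·s⁻²
All reduce to kg·m·s⁻² except (3), which is kg·m²·s⁻¹.

(3)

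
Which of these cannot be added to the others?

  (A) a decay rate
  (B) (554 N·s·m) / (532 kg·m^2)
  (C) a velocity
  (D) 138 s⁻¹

Expand each in SI base units:
  (A) [decay rate] = s⁻¹
  (B) [kg·m²·s⁻¹] / [kg·m²] = s⁻¹
  (C) [velocity] = m·s⁻¹
  (D) s⁻¹
All reduce to s⁻¹ except (C), which is m·s⁻¹.

(C)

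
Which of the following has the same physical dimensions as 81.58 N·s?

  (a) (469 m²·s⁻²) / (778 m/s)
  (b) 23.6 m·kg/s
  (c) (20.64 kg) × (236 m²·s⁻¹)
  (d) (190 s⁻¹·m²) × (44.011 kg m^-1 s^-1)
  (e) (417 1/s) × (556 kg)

(b)

Reference: N·s = kg·m·s⁻²·s = kg·m·s⁻¹.
Each option:
  (a) [m²·s⁻²] / [m·s⁻¹] = m·s⁻¹
  (b) kg·m·s⁻¹  ← same
  (c) [kg] · [m²·s⁻¹] = kg·m²·s⁻¹
  (d) [m²·s⁻¹] · [kg·m⁻¹·s⁻¹] = kg·m·s⁻²
  (e) [s⁻¹] · [kg] = kg·s⁻¹
Only (b) matches kg·m·s⁻¹.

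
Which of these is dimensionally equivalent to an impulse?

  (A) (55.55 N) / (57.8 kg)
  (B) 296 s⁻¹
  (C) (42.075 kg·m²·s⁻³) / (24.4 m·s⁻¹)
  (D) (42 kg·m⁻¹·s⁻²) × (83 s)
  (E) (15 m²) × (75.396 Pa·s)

(E)

Reference: [impulse] = kg·m·s⁻¹.
Each option:
  (A) [kg·m·s⁻²] / [kg] = m·s⁻²
  (B) s⁻¹
  (C) [kg·m²·s⁻³] / [m·s⁻¹] = kg·m·s⁻²
  (D) [kg·m⁻¹·s⁻²] · [s] = kg·m⁻¹·s⁻¹
  (E) [m²] · [kg·m⁻¹·s⁻¹] = kg·m·s⁻¹  ← same
Only (E) matches kg·m·s⁻¹.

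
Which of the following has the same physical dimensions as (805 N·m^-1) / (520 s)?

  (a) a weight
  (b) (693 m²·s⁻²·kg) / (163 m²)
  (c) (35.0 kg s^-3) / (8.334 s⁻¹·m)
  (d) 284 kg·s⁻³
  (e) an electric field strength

Reference: [kg·s⁻²] / [s] = kg·s⁻³.
Each option:
  (a) [weight] = kg·m·s⁻²
  (b) [kg·m²·s⁻²] / [m²] = kg·s⁻²
  (c) [kg·s⁻³] / [m·s⁻¹] = kg·m⁻¹·s⁻²
  (d) kg·s⁻³  ← same
  (e) [electric field strength] = kg·m·s⁻³·A⁻¹
Only (d) matches kg·s⁻³.

(d)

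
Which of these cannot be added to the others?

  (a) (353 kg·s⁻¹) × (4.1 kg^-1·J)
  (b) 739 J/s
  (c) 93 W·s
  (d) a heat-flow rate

(c)

In SI base units:
  (a) [kg·s⁻¹] · [m²·s⁻²] = kg·m²·s⁻³
  (b) J·s⁻¹ = N·m·s⁻¹ = kg·m²·s⁻³
  (c) W·s = J·s⁻¹·s = kg·m²·s⁻²
  (d) [heat-flow rate] = kg·m²·s⁻³
All reduce to kg·m²·s⁻³ except (c), which is kg·m²·s⁻².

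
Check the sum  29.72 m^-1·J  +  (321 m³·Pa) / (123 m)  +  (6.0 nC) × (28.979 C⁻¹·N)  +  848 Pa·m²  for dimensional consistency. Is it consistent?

Yes

Dimensions:
  29.72 m^-1·J:  J·m⁻¹ = N·m·m⁻¹ = kg·m·s⁻²
  (321 m³·Pa) / (123 m):  [kg·m²·s⁻²] / [m] = kg·m·s⁻²
  (6.0 nC) × (28.979 C⁻¹·N):  [s·A] · [kg·m·s⁻³·A⁻¹] = kg·m·s⁻²
  848 Pa·m²:  Pa·m² = N·m⁻²·m² = kg·m·s⁻²
Every term reduces to kg·m·s⁻².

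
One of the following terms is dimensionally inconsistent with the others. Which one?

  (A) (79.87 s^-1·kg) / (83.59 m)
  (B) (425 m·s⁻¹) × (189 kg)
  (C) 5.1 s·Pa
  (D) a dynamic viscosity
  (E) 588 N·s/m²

(B)

Reduce each to base SI dimensions:
  (A) [kg·s⁻¹] / [m] = kg·m⁻¹·s⁻¹
  (B) [m·s⁻¹] · [kg] = kg·m·s⁻¹
  (C) Pa·s = N·m⁻²·s = kg·m⁻¹·s⁻¹
  (D) [dynamic viscosity] = kg·m⁻¹·s⁻¹
  (E) N·s·m⁻² = kg·m·s⁻²·s·m⁻² = kg·m⁻¹·s⁻¹
All reduce to kg·m⁻¹·s⁻¹ except (B), which is kg·m·s⁻¹.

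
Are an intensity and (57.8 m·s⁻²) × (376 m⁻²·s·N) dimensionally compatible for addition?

In SI base units:
  an intensity:  [intensity] = kg·s⁻³
  (57.8 m·s⁻²) × (376 m⁻²·s·N):  [m·s⁻²] · [kg·m⁻¹·s⁻¹] = kg·s⁻³
Both are kg·s⁻³, so they have the same dimensions and can be added.

Yes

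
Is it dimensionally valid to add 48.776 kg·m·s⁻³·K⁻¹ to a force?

Work out the base dimensions of each:
  48.776 kg·m·s⁻³·K⁻¹:  kg·m·s⁻³·K⁻¹
  a force:  [force] = kg·m·s⁻²
kg·m·s⁻³·K⁻¹ ≠ kg·m·s⁻², so they cannot be added.

No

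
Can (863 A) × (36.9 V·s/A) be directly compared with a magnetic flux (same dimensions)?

Expand each in SI base units:
  (863 A) × (36.9 V·s/A):  [A] · [kg·m²·s⁻²·A⁻²] = kg·m²·s⁻²·A⁻¹
  a magnetic flux:  [magnetic flux] = kg·m²·s⁻²·A⁻¹
Both are kg·m²·s⁻²·A⁻¹, so they have the same dimensions and can be added.

Yes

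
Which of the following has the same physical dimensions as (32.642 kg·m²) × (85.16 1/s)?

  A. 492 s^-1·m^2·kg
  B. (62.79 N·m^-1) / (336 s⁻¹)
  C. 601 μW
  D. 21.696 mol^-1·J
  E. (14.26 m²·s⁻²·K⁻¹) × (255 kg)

Reference: [kg·m²] · [s⁻¹] = kg·m²·s⁻¹.
Each option:
  A. kg·m²·s⁻¹  ← same
  B. [kg·s⁻²] / [s⁻¹] = kg·s⁻¹
  C. W = J·s⁻¹ = kg·m²·s⁻³
  D. J·mol⁻¹ = N·m·mol⁻¹ = kg·m²·s⁻²·mol⁻¹
  E. [m²·s⁻²·K⁻¹] · [kg] = kg·m²·s⁻²·K⁻¹
Only A. matches kg·m²·s⁻¹.

A.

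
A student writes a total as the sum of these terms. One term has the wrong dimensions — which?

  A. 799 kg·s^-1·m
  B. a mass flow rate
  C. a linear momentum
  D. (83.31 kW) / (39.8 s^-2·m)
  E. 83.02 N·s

Work out the base dimensions of each:
  A. kg·m·s⁻¹
  B. [mass flow rate] = kg·s⁻¹
  C. [linear momentum] = kg·m·s⁻¹
  D. [kg·m²·s⁻³] / [m·s⁻²] = kg·m·s⁻¹
  E. N·s = kg·m·s⁻²·s = kg·m·s⁻¹
All reduce to kg·m·s⁻¹ except B., which is kg·s⁻¹.

B.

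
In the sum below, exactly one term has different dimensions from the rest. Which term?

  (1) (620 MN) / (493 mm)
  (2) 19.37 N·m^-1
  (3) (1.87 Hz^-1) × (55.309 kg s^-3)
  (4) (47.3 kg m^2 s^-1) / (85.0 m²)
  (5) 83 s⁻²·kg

Reduce each to base SI dimensions:
  (1) [kg·m·s⁻²] / [m] = kg·s⁻²
  (2) N·m⁻¹ = kg·m·s⁻²·m⁻¹ = kg·s⁻²
  (3) [s] · [kg·s⁻³] = kg·s⁻²
  (4) [kg·m²·s⁻¹] / [m²] = kg·s⁻¹
  (5) kg·s⁻²
All reduce to kg·s⁻² except (4), which is kg·s⁻¹.

(4)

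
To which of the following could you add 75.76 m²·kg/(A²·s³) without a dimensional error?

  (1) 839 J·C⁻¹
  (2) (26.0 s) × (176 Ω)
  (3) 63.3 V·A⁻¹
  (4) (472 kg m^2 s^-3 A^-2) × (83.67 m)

Reference: kg·m²·s⁻³·A⁻².
Each option:
  (1) J·C⁻¹ = N·m·(s·A)⁻¹ = kg·m²·s⁻³·A⁻¹
  (2) [s] · [kg·m²·s⁻³·A⁻²] = kg·m²·s⁻²·A⁻²
  (3) V·A⁻¹ = J·C⁻¹·A⁻¹ = kg·m²·s⁻³·A⁻²  ← same
  (4) [kg·m²·s⁻³·A⁻²] · [m] = kg·m³·s⁻³·A⁻²
Only (3) matches kg·m²·s⁻³·A⁻².

(3)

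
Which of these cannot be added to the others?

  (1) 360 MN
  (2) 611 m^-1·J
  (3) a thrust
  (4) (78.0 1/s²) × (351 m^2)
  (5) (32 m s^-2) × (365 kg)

(4)

Expand each in SI base units:
  (1) N = kg·m·s⁻²
  (2) J·m⁻¹ = N·m·m⁻¹ = kg·m·s⁻²
  (3) [thrust] = kg·m·s⁻²
  (4) [s⁻²] · [m²] = m²·s⁻²
  (5) [m·s⁻²] · [kg] = kg·m·s⁻²
All reduce to kg·m·s⁻² except (4), which is m²·s⁻².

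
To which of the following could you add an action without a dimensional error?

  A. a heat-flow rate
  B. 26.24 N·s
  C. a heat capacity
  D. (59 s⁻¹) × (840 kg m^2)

D.

Reference: [action] = kg·m²·s⁻¹.
Each option:
  A. [heat-flow rate] = kg·m²·s⁻³
  B. N·s = kg·m·s⁻²·s = kg·m·s⁻¹
  C. [heat capacity] = kg·m²·s⁻²·K⁻¹
  D. [s⁻¹] · [kg·m²] = kg·m²·s⁻¹  ← same
Only D. matches kg·m²·s⁻¹.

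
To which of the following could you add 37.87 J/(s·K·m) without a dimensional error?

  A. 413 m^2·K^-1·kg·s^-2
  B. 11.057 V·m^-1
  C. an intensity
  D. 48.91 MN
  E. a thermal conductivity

Reference: J·s⁻¹·m⁻¹·K⁻¹ = N·m·s⁻¹·m⁻¹·K⁻¹ = kg·m·s⁻³·K⁻¹.
Each option:
  A. kg·m²·s⁻²·K⁻¹
  B. V·m⁻¹ = J·C⁻¹·m⁻¹ = kg·m·s⁻³·A⁻¹
  C. [intensity] = kg·s⁻³
  D. N = kg·m·s⁻²
  E. [thermal conductivity] = kg·m·s⁻³·K⁻¹  ← same
Only E. matches kg·m·s⁻³·K⁻¹.

E.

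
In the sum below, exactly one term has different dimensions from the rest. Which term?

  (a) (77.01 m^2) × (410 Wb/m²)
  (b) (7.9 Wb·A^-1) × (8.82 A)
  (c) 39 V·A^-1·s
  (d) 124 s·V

(c)

In SI base units:
  (a) [m²] · [kg·s⁻²·A⁻¹] = kg·m²·s⁻²·A⁻¹
  (b) [kg·m²·s⁻²·A⁻²] · [A] = kg·m²·s⁻²·A⁻¹
  (c) V·s·A⁻¹ = J·C⁻¹·s·A⁻¹ = kg·m²·s⁻²·A⁻²
  (d) V·s = J·C⁻¹·s = kg·m²·s⁻²·A⁻¹
All reduce to kg·m²·s⁻²·A⁻¹ except (c), which is kg·m²·s⁻²·A⁻².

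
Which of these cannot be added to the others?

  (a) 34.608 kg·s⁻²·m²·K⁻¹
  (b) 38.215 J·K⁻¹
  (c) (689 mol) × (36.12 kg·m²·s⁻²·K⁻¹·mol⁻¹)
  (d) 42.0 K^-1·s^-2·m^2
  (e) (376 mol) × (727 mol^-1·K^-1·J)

Expand each in SI base units:
  (a) kg·m²·s⁻²·K⁻¹
  (b) J·K⁻¹ = N·m·K⁻¹ = kg·m²·s⁻²·K⁻¹
  (c) [mol] · [kg·m²·s⁻²·K⁻¹·mol⁻¹] = kg·m²·s⁻²·K⁻¹
  (d) m²·s⁻²·K⁻¹
  (e) [mol] · [kg·m²·s⁻²·K⁻¹·mol⁻¹] = kg·m²·s⁻²·K⁻¹
All reduce to kg·m²·s⁻²·K⁻¹ except (d), which is m²·s⁻²·K⁻¹.

(d)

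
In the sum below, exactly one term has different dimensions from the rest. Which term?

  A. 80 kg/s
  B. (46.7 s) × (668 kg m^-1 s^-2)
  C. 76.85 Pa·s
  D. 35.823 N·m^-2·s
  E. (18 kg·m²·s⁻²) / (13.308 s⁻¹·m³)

Expand each in SI base units:
  A. kg·s⁻¹
  B. [s] · [kg·m⁻¹·s⁻²] = kg·m⁻¹·s⁻¹
  C. Pa·s = N·m⁻²·s = kg·m⁻¹·s⁻¹
  D. N·s·m⁻² = kg·m·s⁻²·s·m⁻² = kg·m⁻¹·s⁻¹
  E. [kg·m²·s⁻²] / [m³·s⁻¹] = kg·m⁻¹·s⁻¹
All reduce to kg·m⁻¹·s⁻¹ except A., which is kg·s⁻¹.

A.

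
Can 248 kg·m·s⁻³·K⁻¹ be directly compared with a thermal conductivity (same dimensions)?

Yes

Work out the base dimensions of each:
  248 kg·m·s⁻³·K⁻¹:  kg·m·s⁻³·K⁻¹
  a thermal conductivity:  [thermal conductivity] = kg·m·s⁻³·K⁻¹
Both are kg·m·s⁻³·K⁻¹, so they have the same dimensions and can be added.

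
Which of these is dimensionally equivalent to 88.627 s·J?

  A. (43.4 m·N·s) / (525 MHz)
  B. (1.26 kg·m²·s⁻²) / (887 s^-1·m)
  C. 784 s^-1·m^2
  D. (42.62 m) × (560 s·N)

Reference: J·s = N·m·s = kg·m²·s⁻¹.
Each option:
  A. [kg·m²·s⁻¹] / [s⁻¹] = kg·m²
  B. [kg·m²·s⁻²] / [m·s⁻¹] = kg·m·s⁻¹
  C. m²·s⁻¹
  D. [m] · [kg·m·s⁻¹] = kg·m²·s⁻¹  ← same
Only D. matches kg·m²·s⁻¹.

D.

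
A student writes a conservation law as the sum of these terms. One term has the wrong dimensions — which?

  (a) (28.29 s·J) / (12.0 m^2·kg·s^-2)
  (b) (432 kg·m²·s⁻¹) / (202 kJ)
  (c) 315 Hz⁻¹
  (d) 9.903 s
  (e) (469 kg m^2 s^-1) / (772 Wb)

(e)

Reduce each to base SI dimensions:
  (a) [kg·m²·s⁻¹] / [kg·m²·s⁻²] = s
  (b) [kg·m²·s⁻¹] / [kg·m²·s⁻²] = s
  (c) Hz⁻¹ = (s⁻¹)⁻¹ = s
  (d) s
  (e) [kg·m²·s⁻¹] / [kg·m²·s⁻²·A⁻¹] = s·A
All reduce to s except (e), which is s·A.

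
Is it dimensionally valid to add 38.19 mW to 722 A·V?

Expand each in SI base units:
  38.19 mW:  W = J·s⁻¹ = kg·m²·s⁻³
  722 A·V:  V·A = J·C⁻¹·A = kg·m²·s⁻³
Both are kg·m²·s⁻³, so they have the same dimensions and can be added.

Yes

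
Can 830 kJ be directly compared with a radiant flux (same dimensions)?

No

In SI base units:
  830 kJ:  J = N·m = kg·m²·s⁻²
  a radiant flux:  [radiant flux] = kg·m²·s⁻³
kg·m²·s⁻² ≠ kg·m²·s⁻³, so they cannot be added.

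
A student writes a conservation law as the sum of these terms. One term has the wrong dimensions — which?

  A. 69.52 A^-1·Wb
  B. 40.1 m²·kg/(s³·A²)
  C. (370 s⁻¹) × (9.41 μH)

A.

Expand each in SI base units:
  A. Wb·A⁻¹ = V·s·A⁻¹ = kg·m²·s⁻²·A⁻²
  B. kg·m²·s⁻³·A⁻²
  C. [s⁻¹] · [kg·m²·s⁻²·A⁻²] = kg·m²·s⁻³·A⁻²
All reduce to kg·m²·s⁻³·A⁻² except A., which is kg·m²·s⁻²·A⁻².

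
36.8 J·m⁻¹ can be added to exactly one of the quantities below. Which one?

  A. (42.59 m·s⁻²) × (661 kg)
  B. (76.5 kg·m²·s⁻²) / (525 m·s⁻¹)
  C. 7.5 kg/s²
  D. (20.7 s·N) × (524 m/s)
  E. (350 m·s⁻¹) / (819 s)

A.

Reference: J·m⁻¹ = N·m·m⁻¹ = kg·m·s⁻².
Each option:
  A. [m·s⁻²] · [kg] = kg·m·s⁻²  ← same
  B. [kg·m²·s⁻²] / [m·s⁻¹] = kg·m·s⁻¹
  C. kg·s⁻²
  D. [kg·m·s⁻¹] · [m·s⁻¹] = kg·m²·s⁻²
  E. [m·s⁻¹] / [s] = m·s⁻²
Only A. matches kg·m·s⁻².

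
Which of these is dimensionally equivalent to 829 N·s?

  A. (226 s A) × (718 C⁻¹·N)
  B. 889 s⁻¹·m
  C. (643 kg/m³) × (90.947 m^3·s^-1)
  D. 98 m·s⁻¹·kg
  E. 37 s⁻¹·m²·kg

Reference: N·s = kg·m·s⁻²·s = kg·m·s⁻¹.
Each option:
  A. [s·A] · [kg·m·s⁻³·A⁻¹] = kg·m·s⁻²
  B. m·s⁻¹
  C. [kg·m⁻³] · [m³·s⁻¹] = kg·s⁻¹
  D. kg·m·s⁻¹  ← same
  E. kg·m²·s⁻¹
Only D. matches kg·m·s⁻¹.

D.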